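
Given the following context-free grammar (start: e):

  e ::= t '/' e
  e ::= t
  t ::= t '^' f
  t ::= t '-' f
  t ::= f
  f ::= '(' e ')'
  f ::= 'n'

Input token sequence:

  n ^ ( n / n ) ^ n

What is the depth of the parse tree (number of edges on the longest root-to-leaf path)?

[e [t [t [t [f n]] ^ [f ( [e [t [f n]] / [e [t [f n]]]] )]] ^ [f n]]]

8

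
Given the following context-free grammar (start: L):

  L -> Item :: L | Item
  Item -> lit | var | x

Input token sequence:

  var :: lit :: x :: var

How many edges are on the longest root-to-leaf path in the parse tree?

5

[L [Item var] :: [L [Item lit] :: [L [Item x] :: [L [Item var]]]]]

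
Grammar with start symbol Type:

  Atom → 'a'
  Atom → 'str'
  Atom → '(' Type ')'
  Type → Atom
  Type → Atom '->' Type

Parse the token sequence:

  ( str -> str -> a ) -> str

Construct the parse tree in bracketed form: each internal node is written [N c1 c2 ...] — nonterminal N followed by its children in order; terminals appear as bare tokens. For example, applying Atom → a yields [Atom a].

Type
Atom -> Type
( Type ) -> Type
( Atom -> Type ) -> Type
( str -> Type ) -> Type
( str -> Atom -> Type ) -> Type
( str -> str -> Type ) -> Type
( str -> str -> Atom ) -> Type
( str -> str -> a ) -> Type
( str -> str -> a ) -> Atom
( str -> str -> a ) -> str

[Type [Atom ( [Type [Atom str] -> [Type [Atom str] -> [Type [Atom a]]]] )] -> [Type [Atom str]]]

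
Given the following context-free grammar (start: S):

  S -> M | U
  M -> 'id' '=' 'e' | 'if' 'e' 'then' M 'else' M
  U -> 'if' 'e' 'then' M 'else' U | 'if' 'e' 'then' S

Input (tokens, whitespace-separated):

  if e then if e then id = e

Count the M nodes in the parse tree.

[S [U if e then [S [U if e then [S [M id = e]]]]]]

1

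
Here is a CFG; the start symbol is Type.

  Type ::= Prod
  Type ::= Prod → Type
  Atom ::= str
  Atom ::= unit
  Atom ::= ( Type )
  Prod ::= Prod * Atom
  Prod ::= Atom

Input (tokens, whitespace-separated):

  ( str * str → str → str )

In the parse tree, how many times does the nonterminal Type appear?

4

[Type [Prod [Atom ( [Type [Prod [Prod [Atom str]] * [Atom str]] → [Type [Prod [Atom str]] → [Type [Prod [Atom str]]]]] )]]]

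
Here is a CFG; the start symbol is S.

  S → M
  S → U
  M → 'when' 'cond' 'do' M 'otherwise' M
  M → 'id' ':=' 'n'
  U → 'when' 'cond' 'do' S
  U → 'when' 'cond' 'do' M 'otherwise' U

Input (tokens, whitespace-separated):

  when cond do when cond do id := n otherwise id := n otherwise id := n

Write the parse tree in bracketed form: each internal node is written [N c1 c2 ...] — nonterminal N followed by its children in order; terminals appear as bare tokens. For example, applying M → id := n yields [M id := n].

[S [M when cond do [M when cond do [M id := n] otherwise [M id := n]] otherwise [M id := n]]]

S
M
when cond do M otherwise M
when cond do when cond do M otherwise M otherwise M
when cond do when cond do id := n otherwise M otherwise M
when cond do when cond do id := n otherwise id := n otherwise M
when cond do when cond do id := n otherwise id := n otherwise id := n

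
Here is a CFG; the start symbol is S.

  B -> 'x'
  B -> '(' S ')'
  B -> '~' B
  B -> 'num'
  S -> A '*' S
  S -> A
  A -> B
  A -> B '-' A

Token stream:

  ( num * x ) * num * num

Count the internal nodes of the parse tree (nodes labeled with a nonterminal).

[S [A [B ( [S [A [B num]] * [S [A [B x]]]] )]] * [S [A [B num]] * [S [A [B num]]]]]

15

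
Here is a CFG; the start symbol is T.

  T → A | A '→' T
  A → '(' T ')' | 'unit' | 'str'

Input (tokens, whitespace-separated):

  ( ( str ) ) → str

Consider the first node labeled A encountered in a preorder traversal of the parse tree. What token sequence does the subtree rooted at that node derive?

( ( str ) )

[T [A ( [T [A ( [T [A str]] )]] )] → [T [A str]]]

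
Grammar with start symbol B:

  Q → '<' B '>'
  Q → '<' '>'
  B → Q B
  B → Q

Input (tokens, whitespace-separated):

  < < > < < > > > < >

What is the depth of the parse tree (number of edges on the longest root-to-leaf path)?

7

[B [Q < [B [Q < >] [B [Q < [B [Q < >]] >]]] >] [B [Q < >]]]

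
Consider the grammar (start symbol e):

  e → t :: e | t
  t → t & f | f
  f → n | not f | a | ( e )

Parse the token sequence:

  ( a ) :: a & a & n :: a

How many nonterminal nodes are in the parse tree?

[e [t [f ( [e [t [f a]]] )]] :: [e [t [t [t [f a]] & [f a]] & [f n]] :: [e [t [f a]]]]]

16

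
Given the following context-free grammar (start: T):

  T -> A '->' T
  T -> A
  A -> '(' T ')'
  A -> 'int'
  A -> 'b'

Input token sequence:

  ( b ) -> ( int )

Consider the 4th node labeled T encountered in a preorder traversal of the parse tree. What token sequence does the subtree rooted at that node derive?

int

[T [A ( [T [A b]] )] -> [T [A ( [T [A int]] )]]]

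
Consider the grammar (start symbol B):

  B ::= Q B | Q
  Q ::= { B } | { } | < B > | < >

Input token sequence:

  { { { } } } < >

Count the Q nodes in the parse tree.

4

[B [Q { [B [Q { [B [Q { }]] }]] }] [B [Q < >]]]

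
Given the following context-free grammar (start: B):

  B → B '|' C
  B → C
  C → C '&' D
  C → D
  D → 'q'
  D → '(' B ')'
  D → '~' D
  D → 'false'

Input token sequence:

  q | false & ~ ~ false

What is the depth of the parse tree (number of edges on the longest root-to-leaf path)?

[B [B [C [D q]]] | [C [C [D false]] & [D ~ [D ~ [D false]]]]]

5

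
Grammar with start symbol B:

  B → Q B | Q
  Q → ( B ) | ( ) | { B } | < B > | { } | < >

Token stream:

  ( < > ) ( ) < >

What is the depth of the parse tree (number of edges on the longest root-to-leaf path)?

[B [Q ( [B [Q < >]] )] [B [Q ( )] [B [Q < >]]]]

4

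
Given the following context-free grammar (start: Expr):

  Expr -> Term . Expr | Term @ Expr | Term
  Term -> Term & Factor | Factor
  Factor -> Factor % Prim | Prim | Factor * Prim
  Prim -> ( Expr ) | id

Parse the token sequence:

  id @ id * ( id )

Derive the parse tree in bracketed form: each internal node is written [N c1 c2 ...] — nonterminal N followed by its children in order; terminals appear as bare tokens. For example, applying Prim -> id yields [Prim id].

[Expr [Term [Factor [Prim id]]] @ [Expr [Term [Factor [Factor [Prim id]] * [Prim ( [Expr [Term [Factor [Prim id]]]] )]]]]]

Expr
Term @ Expr
Factor @ Expr
Prim @ Expr
id @ Expr
id @ Term
id @ Factor
id @ Factor * Prim
id @ Prim * Prim
id @ id * Prim
id @ id * ( Expr )
id @ id * ( Term )
id @ id * ( Factor )
id @ id * ( Prim )
id @ id * ( id )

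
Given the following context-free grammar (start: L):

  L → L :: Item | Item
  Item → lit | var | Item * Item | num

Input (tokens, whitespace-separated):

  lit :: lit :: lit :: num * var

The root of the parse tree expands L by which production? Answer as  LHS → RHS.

L → L :: Item

[L [L [L [L [Item lit]] :: [Item lit]] :: [Item lit]] :: [Item [Item num] * [Item var]]]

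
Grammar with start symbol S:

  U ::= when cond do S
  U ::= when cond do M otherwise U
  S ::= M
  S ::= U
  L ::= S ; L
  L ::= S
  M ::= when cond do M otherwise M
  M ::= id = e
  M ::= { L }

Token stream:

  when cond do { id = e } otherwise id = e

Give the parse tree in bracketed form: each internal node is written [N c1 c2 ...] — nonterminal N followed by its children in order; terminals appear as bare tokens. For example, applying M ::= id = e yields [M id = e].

[S [M when cond do [M { [L [S [M id = e]]] }] otherwise [M id = e]]]

S
M
when cond do M otherwise M
when cond do { L } otherwise M
when cond do { S } otherwise M
when cond do { M } otherwise M
when cond do { id = e } otherwise M
when cond do { id = e } otherwise id = e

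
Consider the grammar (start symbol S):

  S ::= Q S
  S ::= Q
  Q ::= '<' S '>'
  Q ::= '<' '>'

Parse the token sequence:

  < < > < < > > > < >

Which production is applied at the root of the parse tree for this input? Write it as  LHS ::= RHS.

[S [Q < [S [Q < >] [S [Q < [S [Q < >]] >]]] >] [S [Q < >]]]

S ::= Q S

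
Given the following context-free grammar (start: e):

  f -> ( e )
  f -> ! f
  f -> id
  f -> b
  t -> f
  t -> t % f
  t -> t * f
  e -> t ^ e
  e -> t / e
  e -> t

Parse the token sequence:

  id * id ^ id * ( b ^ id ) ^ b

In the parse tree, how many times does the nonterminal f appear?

7

[e [t [t [f id]] * [f id]] ^ [e [t [t [f id]] * [f ( [e [t [f b]] ^ [e [t [f id]]]] )]] ^ [e [t [f b]]]]]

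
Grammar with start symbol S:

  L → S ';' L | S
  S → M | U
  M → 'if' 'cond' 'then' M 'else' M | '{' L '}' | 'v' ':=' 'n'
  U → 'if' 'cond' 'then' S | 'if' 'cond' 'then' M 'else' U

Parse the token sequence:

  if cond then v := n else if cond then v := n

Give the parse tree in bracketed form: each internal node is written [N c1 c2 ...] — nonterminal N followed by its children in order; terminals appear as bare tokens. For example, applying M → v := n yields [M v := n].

[S [U if cond then [M v := n] else [U if cond then [S [M v := n]]]]]

S
U
if cond then M else U
if cond then v := n else U
if cond then v := n else if cond then S
if cond then v := n else if cond then M
if cond then v := n else if cond then v := n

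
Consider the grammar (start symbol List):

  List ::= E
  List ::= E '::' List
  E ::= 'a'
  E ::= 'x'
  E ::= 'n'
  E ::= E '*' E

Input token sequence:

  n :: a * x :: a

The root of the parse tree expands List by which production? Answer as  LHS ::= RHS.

[List [E n] :: [List [E [E a] * [E x]] :: [List [E a]]]]

List ::= E '::' List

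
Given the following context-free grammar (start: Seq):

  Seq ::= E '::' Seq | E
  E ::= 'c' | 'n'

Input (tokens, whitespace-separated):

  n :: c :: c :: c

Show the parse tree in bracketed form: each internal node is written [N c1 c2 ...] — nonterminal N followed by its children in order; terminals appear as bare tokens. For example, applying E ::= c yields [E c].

Seq
E :: Seq
n :: Seq
n :: E :: Seq
n :: c :: Seq
n :: c :: E :: Seq
n :: c :: c :: Seq
n :: c :: c :: E
n :: c :: c :: c

[Seq [E n] :: [Seq [E c] :: [Seq [E c] :: [Seq [E c]]]]]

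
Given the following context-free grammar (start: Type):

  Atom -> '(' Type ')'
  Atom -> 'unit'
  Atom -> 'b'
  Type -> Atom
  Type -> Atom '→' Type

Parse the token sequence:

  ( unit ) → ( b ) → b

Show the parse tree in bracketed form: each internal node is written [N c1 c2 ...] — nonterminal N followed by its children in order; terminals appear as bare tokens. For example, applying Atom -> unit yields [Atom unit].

[Type [Atom ( [Type [Atom unit]] )] → [Type [Atom ( [Type [Atom b]] )] → [Type [Atom b]]]]

Type
Atom → Type
( Type ) → Type
( Atom ) → Type
( unit ) → Type
( unit ) → Atom → Type
( unit ) → ( Type ) → Type
( unit ) → ( Atom ) → Type
( unit ) → ( b ) → Type
( unit ) → ( b ) → Atom
( unit ) → ( b ) → b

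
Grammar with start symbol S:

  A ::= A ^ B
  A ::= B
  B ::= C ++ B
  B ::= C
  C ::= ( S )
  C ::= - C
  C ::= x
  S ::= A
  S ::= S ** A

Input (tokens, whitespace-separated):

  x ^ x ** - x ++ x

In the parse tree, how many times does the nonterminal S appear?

2

[S [S [A [A [B [C x]]] ^ [B [C x]]]] ** [A [B [C - [C x]] ++ [B [C x]]]]]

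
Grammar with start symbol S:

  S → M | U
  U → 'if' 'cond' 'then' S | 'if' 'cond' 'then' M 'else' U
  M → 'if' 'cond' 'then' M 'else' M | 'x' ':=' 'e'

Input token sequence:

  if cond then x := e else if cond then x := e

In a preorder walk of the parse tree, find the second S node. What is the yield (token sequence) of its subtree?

x := e

[S [U if cond then [M x := e] else [U if cond then [S [M x := e]]]]]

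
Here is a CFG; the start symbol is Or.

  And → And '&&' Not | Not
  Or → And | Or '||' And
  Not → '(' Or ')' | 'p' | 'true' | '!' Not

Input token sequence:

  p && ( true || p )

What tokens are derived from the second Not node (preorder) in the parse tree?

[Or [And [And [Not p]] && [Not ( [Or [Or [And [Not true]]] || [And [Not p]]] )]]]

( true || p )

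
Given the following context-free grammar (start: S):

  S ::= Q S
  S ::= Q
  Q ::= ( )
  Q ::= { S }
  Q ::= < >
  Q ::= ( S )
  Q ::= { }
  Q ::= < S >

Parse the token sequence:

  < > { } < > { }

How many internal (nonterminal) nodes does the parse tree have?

[S [Q < >] [S [Q { }] [S [Q < >] [S [Q { }]]]]]

8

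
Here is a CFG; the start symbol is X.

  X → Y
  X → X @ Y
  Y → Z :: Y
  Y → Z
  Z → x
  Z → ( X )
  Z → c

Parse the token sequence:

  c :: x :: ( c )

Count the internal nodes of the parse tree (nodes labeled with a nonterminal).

10

[X [Y [Z c] :: [Y [Z x] :: [Y [Z ( [X [Y [Z c]]] )]]]]]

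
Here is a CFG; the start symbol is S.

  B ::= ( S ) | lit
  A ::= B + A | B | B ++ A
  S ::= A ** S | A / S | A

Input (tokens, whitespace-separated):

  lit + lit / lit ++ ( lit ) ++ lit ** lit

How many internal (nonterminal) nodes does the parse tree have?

[S [A [B lit] + [A [B lit]]] / [S [A [B lit] ++ [A [B ( [S [A [B lit]]] )] ++ [A [B lit]]]] ** [S [A [B lit]]]]]

18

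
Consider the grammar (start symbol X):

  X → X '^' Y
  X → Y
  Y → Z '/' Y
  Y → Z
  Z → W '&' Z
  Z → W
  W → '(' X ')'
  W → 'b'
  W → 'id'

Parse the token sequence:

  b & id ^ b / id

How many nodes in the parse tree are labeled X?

2

[X [X [Y [Z [W b] & [Z [W id]]]]] ^ [Y [Z [W b]] / [Y [Z [W id]]]]]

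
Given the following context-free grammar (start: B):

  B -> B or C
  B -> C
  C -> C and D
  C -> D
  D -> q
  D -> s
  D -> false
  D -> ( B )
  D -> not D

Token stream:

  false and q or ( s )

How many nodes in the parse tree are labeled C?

[B [B [C [C [D false]] and [D q]]] or [C [D ( [B [C [D s]]] )]]]

4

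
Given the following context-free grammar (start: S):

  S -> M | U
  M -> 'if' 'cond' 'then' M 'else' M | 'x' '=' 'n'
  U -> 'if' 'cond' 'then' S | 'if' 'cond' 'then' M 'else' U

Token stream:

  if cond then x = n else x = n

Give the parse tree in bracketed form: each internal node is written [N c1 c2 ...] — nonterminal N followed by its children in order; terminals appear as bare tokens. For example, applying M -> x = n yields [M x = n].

[S [M if cond then [M x = n] else [M x = n]]]

S
M
if cond then M else M
if cond then x = n else M
if cond then x = n else x = n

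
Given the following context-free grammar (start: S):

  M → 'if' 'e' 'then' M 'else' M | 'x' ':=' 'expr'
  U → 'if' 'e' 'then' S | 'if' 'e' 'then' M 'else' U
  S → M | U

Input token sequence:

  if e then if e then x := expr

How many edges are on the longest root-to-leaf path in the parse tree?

6

[S [U if e then [S [U if e then [S [M x := expr]]]]]]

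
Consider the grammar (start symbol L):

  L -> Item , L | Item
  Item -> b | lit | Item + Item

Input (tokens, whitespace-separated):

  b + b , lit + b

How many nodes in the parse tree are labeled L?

[L [Item [Item b] + [Item b]] , [L [Item [Item lit] + [Item b]]]]

2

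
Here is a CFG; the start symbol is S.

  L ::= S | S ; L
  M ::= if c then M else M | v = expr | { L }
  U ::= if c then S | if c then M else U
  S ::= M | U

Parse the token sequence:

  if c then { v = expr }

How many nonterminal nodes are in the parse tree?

7

[S [U if c then [S [M { [L [S [M v = expr]]] }]]]]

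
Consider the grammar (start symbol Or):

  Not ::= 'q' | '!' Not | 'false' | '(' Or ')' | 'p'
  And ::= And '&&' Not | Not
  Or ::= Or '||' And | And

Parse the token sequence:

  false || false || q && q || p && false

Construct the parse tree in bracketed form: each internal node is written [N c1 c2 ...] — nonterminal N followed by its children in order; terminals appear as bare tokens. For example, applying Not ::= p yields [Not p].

[Or [Or [Or [Or [And [Not false]]] || [And [Not false]]] || [And [And [Not q]] && [Not q]]] || [And [And [Not p]] && [Not false]]]

Or
Or || And
Or || And || And
Or || And || And || And
And || And || And || And
Not || And || And || And
false || And || And || And
false || Not || And || And
false || false || And || And
false || false || And && Not || And
false || false || Not && Not || And
false || false || q && Not || And
false || false || q && q || And
false || false || q && q || And && Not
false || false || q && q || Not && Not
false || false || q && q || p && Not
false || false || q && q || p && false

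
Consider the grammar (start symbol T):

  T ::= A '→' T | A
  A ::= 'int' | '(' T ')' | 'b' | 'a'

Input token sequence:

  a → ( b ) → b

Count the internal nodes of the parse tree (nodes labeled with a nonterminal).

[T [A a] → [T [A ( [T [A b]] )] → [T [A b]]]]

8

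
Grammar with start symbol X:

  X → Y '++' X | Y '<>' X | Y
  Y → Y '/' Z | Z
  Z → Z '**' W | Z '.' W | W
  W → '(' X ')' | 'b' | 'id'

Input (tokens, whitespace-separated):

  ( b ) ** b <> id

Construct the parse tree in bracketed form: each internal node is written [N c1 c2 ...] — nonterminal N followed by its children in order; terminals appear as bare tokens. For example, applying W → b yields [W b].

[X [Y [Z [Z [W ( [X [Y [Z [W b]]]] )]] ** [W b]]] <> [X [Y [Z [W id]]]]]

X
Y <> X
Z <> X
Z ** W <> X
W ** W <> X
( X ) ** W <> X
( Y ) ** W <> X
( Z ) ** W <> X
( W ) ** W <> X
( b ) ** W <> X
( b ) ** b <> X
( b ) ** b <> Y
( b ) ** b <> Z
( b ) ** b <> W
( b ) ** b <> id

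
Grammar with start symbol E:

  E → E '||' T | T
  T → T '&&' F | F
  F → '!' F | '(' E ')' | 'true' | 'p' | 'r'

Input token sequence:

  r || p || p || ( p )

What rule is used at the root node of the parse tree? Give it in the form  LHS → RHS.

E → E '||' T

[E [E [E [E [T [F r]]] || [T [F p]]] || [T [F p]]] || [T [F ( [E [T [F p]]] )]]]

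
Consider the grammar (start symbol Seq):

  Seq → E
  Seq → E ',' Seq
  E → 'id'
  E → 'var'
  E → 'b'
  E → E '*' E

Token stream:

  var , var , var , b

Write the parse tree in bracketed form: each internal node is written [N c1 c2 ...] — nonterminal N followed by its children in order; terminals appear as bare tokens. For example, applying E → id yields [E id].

Seq
E , Seq
var , Seq
var , E , Seq
var , var , Seq
var , var , E , Seq
var , var , var , Seq
var , var , var , E
var , var , var , b

[Seq [E var] , [Seq [E var] , [Seq [E var] , [Seq [E b]]]]]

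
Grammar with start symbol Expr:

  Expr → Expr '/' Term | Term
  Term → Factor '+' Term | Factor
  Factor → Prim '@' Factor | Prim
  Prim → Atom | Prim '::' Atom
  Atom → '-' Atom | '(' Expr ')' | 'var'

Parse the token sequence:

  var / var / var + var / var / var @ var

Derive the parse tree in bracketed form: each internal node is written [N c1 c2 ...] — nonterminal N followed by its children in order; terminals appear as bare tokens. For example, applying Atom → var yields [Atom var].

[Expr [Expr [Expr [Expr [Expr [Term [Factor [Prim [Atom var]]]]] / [Term [Factor [Prim [Atom var]]]]] / [Term [Factor [Prim [Atom var]]] + [Term [Factor [Prim [Atom var]]]]]] / [Term [Factor [Prim [Atom var]]]]] / [Term [Factor [Prim [Atom var]] @ [Factor [Prim [Atom var]]]]]]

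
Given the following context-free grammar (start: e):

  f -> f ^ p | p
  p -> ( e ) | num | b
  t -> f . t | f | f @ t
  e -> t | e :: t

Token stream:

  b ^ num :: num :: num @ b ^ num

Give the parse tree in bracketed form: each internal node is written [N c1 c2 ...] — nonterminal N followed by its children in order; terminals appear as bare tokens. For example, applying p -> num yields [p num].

e
e :: t
e :: t :: t
t :: t :: t
f :: t :: t
f ^ p :: t :: t
p ^ p :: t :: t
b ^ p :: t :: t
b ^ num :: t :: t
b ^ num :: f :: t
b ^ num :: p :: t
b ^ num :: num :: t
b ^ num :: num :: f @ t
b ^ num :: num :: p @ t
b ^ num :: num :: num @ t
b ^ num :: num :: num @ f
b ^ num :: num :: num @ f ^ p
b ^ num :: num :: num @ p ^ p
b ^ num :: num :: num @ b ^ p
b ^ num :: num :: num @ b ^ num

[e [e [e [t [f [f [p b]] ^ [p num]]]] :: [t [f [p num]]]] :: [t [f [p num]] @ [t [f [f [p b]] ^ [p num]]]]]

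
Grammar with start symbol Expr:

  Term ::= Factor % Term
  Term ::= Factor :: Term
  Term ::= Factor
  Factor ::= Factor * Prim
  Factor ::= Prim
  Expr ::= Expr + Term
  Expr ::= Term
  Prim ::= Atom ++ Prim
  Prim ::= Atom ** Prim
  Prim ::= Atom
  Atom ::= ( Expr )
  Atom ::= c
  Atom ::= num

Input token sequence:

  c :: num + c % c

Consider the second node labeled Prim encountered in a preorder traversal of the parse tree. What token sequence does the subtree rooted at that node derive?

[Expr [Expr [Term [Factor [Prim [Atom c]]] :: [Term [Factor [Prim [Atom num]]]]]] + [Term [Factor [Prim [Atom c]]] % [Term [Factor [Prim [Atom c]]]]]]

num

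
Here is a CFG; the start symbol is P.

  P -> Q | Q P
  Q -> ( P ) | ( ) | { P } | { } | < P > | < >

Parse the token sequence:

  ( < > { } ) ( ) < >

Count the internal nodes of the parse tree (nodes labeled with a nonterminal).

[P [Q ( [P [Q < >] [P [Q { }]]] )] [P [Q ( )] [P [Q < >]]]]

10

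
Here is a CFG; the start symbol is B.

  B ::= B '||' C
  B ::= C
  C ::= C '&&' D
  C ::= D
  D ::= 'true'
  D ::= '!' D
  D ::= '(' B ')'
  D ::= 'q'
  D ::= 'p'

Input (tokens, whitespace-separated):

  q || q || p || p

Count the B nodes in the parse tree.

[B [B [B [B [C [D q]]] || [C [D q]]] || [C [D p]]] || [C [D p]]]

4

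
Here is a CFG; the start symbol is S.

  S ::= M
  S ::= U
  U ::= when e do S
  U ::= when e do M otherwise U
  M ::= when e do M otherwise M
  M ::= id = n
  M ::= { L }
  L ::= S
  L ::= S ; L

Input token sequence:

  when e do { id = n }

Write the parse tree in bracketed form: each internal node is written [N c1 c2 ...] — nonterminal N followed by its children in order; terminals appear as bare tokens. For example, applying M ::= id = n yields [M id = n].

S
U
when e do S
when e do M
when e do { L }
when e do { S }
when e do { M }
when e do { id = n }

[S [U when e do [S [M { [L [S [M id = n]]] }]]]]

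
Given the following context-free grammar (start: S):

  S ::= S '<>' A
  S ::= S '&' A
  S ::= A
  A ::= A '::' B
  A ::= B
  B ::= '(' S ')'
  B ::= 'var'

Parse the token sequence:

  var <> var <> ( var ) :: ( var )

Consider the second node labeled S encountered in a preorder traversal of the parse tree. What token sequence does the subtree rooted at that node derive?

var <> var

[S [S [S [A [B var]]] <> [A [B var]]] <> [A [A [B ( [S [A [B var]]] )]] :: [B ( [S [A [B var]]] )]]]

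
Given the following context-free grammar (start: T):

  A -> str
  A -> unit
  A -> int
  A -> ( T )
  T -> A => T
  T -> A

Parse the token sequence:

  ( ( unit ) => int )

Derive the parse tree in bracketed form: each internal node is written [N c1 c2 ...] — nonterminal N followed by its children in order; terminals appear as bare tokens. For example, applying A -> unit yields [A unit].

T
A
( T )
( A => T )
( ( T ) => T )
( ( A ) => T )
( ( unit ) => T )
( ( unit ) => A )
( ( unit ) => int )

[T [A ( [T [A ( [T [A unit]] )] => [T [A int]]] )]]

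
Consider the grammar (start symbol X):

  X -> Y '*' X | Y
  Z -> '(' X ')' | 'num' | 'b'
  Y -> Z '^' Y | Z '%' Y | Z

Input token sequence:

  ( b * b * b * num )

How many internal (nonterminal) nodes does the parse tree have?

[X [Y [Z ( [X [Y [Z b]] * [X [Y [Z b]] * [X [Y [Z b]] * [X [Y [Z num]]]]]] )]]]

15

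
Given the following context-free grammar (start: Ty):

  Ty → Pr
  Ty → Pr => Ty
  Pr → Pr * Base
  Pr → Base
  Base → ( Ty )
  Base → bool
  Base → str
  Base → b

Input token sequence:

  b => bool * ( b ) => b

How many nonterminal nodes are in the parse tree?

[Ty [Pr [Base b]] => [Ty [Pr [Pr [Base bool]] * [Base ( [Ty [Pr [Base b]]] )]] => [Ty [Pr [Base b]]]]]

14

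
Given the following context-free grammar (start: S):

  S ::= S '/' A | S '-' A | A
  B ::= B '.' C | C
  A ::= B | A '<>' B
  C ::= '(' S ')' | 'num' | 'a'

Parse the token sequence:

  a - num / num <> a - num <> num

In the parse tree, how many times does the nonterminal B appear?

6

[S [S [S [S [A [B [C a]]]] - [A [B [C num]]]] / [A [A [B [C num]]] <> [B [C a]]]] - [A [A [B [C num]]] <> [B [C num]]]]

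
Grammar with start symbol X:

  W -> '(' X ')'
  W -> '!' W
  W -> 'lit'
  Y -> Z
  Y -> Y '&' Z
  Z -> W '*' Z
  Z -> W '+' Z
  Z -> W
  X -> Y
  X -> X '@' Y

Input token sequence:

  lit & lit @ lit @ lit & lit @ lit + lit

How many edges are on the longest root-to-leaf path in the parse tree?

[X [X [X [X [Y [Y [Z [W lit]]] & [Z [W lit]]]] @ [Y [Z [W lit]]]] @ [Y [Y [Z [W lit]]] & [Z [W lit]]]] @ [Y [Z [W lit] + [Z [W lit]]]]]

8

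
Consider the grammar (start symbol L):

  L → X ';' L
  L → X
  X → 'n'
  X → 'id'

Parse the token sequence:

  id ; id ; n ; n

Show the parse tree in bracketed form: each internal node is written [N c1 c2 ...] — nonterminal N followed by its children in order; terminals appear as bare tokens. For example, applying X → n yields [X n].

[L [X id] ; [L [X id] ; [L [X n] ; [L [X n]]]]]

L
X ; L
id ; L
id ; X ; L
id ; id ; L
id ; id ; X ; L
id ; id ; n ; L
id ; id ; n ; X
id ; id ; n ; n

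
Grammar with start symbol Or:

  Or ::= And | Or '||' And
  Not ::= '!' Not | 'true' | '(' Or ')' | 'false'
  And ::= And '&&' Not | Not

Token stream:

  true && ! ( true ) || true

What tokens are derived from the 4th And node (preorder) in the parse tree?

[Or [Or [And [And [Not true]] && [Not ! [Not ( [Or [And [Not true]]] )]]]] || [And [Not true]]]

true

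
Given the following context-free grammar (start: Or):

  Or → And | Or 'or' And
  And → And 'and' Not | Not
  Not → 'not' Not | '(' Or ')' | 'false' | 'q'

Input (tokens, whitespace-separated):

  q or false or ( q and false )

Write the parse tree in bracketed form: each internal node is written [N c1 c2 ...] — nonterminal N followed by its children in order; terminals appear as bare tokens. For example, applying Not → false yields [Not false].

[Or [Or [Or [And [Not q]]] or [And [Not false]]] or [And [Not ( [Or [And [And [Not q]] and [Not false]]] )]]]

Or
Or or And
Or or And or And
And or And or And
Not or And or And
q or And or And
q or Not or And
q or false or And
q or false or Not
q or false or ( Or )
q or false or ( And )
q or false or ( And and Not )
q or false or ( Not and Not )
q or false or ( q and Not )
q or false or ( q and false )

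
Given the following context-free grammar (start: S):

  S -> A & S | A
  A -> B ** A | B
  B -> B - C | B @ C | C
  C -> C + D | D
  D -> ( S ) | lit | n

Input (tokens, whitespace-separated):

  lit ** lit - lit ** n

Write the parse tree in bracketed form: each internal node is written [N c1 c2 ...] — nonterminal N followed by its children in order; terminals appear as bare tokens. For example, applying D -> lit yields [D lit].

[S [A [B [C [D lit]]] ** [A [B [B [C [D lit]]] - [C [D lit]]] ** [A [B [C [D n]]]]]]]

S
A
B ** A
C ** A
D ** A
lit ** A
lit ** B ** A
lit ** B - C ** A
lit ** C - C ** A
lit ** D - C ** A
lit ** lit - C ** A
lit ** lit - D ** A
lit ** lit - lit ** A
lit ** lit - lit ** B
lit ** lit - lit ** C
lit ** lit - lit ** D
lit ** lit - lit ** n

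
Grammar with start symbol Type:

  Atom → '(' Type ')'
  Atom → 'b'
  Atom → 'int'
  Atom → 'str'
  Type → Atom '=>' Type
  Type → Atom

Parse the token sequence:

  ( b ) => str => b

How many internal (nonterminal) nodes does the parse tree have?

[Type [Atom ( [Type [Atom b]] )] => [Type [Atom str] => [Type [Atom b]]]]

8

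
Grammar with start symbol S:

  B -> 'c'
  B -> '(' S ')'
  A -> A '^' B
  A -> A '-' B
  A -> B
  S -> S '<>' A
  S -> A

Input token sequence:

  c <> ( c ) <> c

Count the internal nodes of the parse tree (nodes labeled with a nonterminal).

12

[S [S [S [A [B c]]] <> [A [B ( [S [A [B c]]] )]]] <> [A [B c]]]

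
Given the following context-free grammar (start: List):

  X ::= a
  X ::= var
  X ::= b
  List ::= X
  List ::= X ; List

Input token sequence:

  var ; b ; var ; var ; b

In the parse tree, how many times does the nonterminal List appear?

[List [X var] ; [List [X b] ; [List [X var] ; [List [X var] ; [List [X b]]]]]]

5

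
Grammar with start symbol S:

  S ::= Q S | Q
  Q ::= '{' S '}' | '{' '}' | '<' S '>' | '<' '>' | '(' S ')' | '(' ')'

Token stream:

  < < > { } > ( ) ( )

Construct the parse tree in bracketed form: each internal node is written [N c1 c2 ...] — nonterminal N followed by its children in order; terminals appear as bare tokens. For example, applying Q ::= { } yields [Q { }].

S
Q S
< S > S
< Q S > S
< < > S > S
< < > Q > S
< < > { } > S
< < > { } > Q S
< < > { } > ( ) S
< < > { } > ( ) Q
< < > { } > ( ) ( )

[S [Q < [S [Q < >] [S [Q { }]]] >] [S [Q ( )] [S [Q ( )]]]]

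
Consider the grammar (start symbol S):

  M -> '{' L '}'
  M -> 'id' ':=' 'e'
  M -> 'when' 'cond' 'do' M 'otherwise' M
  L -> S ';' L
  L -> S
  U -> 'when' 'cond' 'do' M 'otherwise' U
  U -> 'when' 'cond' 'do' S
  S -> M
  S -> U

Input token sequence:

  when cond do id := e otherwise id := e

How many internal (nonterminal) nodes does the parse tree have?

[S [M when cond do [M id := e] otherwise [M id := e]]]

4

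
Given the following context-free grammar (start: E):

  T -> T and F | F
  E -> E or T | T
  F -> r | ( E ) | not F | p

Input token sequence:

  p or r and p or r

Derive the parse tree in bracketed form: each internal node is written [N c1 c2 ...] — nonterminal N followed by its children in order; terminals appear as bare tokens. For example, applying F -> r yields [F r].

E
E or T
E or T or T
T or T or T
F or T or T
p or T or T
p or T and F or T
p or F and F or T
p or r and F or T
p or r and p or T
p or r and p or F
p or r and p or r

[E [E [E [T [F p]]] or [T [T [F r]] and [F p]]] or [T [F r]]]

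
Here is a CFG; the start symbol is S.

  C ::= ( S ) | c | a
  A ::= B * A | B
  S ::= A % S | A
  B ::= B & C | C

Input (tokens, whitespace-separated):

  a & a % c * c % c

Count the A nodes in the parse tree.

4

[S [A [B [B [C a]] & [C a]]] % [S [A [B [C c]] * [A [B [C c]]]] % [S [A [B [C c]]]]]]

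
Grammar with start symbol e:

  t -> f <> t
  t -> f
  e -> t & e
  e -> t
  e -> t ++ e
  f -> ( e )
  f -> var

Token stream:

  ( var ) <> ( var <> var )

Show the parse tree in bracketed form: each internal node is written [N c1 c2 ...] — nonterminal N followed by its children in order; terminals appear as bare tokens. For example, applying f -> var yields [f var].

[e [t [f ( [e [t [f var]]] )] <> [t [f ( [e [t [f var] <> [t [f var]]]] )]]]]

e
t
f <> t
( e ) <> t
( t ) <> t
( f ) <> t
( var ) <> t
( var ) <> f
( var ) <> ( e )
( var ) <> ( t )
( var ) <> ( f <> t )
( var ) <> ( var <> t )
( var ) <> ( var <> f )
( var ) <> ( var <> var )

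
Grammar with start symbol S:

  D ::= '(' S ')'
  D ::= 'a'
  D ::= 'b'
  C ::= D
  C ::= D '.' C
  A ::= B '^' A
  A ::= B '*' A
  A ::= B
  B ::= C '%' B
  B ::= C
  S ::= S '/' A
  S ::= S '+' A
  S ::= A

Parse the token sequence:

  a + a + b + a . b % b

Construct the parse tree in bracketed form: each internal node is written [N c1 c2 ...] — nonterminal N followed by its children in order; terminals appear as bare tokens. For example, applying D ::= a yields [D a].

[S [S [S [S [A [B [C [D a]]]]] + [A [B [C [D a]]]]] + [A [B [C [D b]]]]] + [A [B [C [D a] . [C [D b]]] % [B [C [D b]]]]]]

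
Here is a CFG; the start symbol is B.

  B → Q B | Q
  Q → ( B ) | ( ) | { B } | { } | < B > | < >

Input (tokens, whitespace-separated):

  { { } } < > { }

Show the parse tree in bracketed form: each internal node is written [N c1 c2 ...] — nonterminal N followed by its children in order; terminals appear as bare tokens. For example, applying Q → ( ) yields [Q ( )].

[B [Q { [B [Q { }]] }] [B [Q < >] [B [Q { }]]]]

B
Q B
{ B } B
{ Q } B
{ { } } B
{ { } } Q B
{ { } } < > B
{ { } } < > Q
{ { } } < > { }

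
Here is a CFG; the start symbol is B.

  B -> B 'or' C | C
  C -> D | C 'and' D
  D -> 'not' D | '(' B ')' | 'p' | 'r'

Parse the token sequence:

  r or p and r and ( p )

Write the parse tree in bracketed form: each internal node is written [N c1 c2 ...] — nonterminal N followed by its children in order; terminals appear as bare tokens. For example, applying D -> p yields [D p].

[B [B [C [D r]]] or [C [C [C [D p]] and [D r]] and [D ( [B [C [D p]]] )]]]

B
B or C
C or C
D or C
r or C
r or C and D
r or C and D and D
r or D and D and D
r or p and D and D
r or p and r and D
r or p and r and ( B )
r or p and r and ( C )
r or p and r and ( D )
r or p and r and ( p )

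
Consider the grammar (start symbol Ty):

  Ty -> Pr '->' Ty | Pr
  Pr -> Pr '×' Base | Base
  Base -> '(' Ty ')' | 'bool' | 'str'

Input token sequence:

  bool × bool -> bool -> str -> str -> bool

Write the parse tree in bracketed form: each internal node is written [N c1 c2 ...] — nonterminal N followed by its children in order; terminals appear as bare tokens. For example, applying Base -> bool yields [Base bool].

Ty
Pr -> Ty
Pr × Base -> Ty
Base × Base -> Ty
bool × Base -> Ty
bool × bool -> Ty
bool × bool -> Pr -> Ty
bool × bool -> Base -> Ty
bool × bool -> bool -> Ty
bool × bool -> bool -> Pr -> Ty
bool × bool -> bool -> Base -> Ty
bool × bool -> bool -> str -> Ty
bool × bool -> bool -> str -> Pr -> Ty
bool × bool -> bool -> str -> Base -> Ty
bool × bool -> bool -> str -> str -> Ty
bool × bool -> bool -> str -> str -> Pr
bool × bool -> bool -> str -> str -> Base
bool × bool -> bool -> str -> str -> bool

[Ty [Pr [Pr [Base bool]] × [Base bool]] -> [Ty [Pr [Base bool]] -> [Ty [Pr [Base str]] -> [Ty [Pr [Base str]] -> [Ty [Pr [Base bool]]]]]]]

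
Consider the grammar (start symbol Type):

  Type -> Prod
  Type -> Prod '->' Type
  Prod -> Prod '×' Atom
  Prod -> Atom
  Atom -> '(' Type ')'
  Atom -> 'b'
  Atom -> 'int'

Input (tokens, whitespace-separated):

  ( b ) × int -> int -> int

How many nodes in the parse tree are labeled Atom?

5

[Type [Prod [Prod [Atom ( [Type [Prod [Atom b]]] )]] × [Atom int]] -> [Type [Prod [Atom int]] -> [Type [Prod [Atom int]]]]]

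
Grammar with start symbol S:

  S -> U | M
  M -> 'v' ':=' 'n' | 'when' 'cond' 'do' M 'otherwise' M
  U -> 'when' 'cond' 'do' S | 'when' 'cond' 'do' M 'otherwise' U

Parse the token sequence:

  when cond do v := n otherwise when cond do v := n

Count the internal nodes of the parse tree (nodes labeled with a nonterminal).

[S [U when cond do [M v := n] otherwise [U when cond do [S [M v := n]]]]]

6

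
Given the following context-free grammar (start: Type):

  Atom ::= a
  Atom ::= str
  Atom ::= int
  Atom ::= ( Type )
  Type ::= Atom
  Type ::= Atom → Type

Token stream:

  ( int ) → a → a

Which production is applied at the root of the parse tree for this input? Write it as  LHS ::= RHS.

[Type [Atom ( [Type [Atom int]] )] → [Type [Atom a] → [Type [Atom a]]]]

Type ::= Atom → Type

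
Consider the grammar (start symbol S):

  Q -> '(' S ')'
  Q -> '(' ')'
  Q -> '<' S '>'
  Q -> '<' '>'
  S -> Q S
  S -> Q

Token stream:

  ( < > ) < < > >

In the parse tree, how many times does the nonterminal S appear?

[S [Q ( [S [Q < >]] )] [S [Q < [S [Q < >]] >]]]

4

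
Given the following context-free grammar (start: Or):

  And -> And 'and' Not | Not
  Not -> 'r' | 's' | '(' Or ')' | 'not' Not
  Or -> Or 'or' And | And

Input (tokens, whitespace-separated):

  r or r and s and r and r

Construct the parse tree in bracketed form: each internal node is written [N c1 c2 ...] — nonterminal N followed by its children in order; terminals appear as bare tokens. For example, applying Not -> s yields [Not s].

Or
Or or And
And or And
Not or And
r or And
r or And and Not
r or And and Not and Not
r or And and Not and Not and Not
r or Not and Not and Not and Not
r or r and Not and Not and Not
r or r and s and Not and Not
r or r and s and r and Not
r or r and s and r and r

[Or [Or [And [Not r]]] or [And [And [And [And [Not r]] and [Not s]] and [Not r]] and [Not r]]]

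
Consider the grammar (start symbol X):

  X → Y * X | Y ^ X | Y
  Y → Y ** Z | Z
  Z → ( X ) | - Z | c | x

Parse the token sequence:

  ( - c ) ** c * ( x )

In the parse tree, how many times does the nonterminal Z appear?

6

[X [Y [Y [Z ( [X [Y [Z - [Z c]]]] )]] ** [Z c]] * [X [Y [Z ( [X [Y [Z x]]] )]]]]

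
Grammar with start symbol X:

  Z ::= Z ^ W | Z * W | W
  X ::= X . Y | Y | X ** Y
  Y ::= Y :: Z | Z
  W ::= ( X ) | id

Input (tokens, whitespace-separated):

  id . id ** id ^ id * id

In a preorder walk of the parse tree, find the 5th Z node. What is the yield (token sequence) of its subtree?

[X [X [X [Y [Z [W id]]]] . [Y [Z [W id]]]] ** [Y [Z [Z [Z [W id]] ^ [W id]] * [W id]]]]

id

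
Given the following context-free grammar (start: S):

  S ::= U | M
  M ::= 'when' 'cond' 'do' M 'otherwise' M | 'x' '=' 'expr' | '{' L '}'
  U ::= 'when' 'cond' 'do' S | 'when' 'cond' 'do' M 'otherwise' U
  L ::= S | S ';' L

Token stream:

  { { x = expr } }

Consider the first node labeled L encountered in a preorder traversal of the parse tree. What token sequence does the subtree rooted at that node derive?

[S [M { [L [S [M { [L [S [M x = expr]]] }]]] }]]

{ x = expr }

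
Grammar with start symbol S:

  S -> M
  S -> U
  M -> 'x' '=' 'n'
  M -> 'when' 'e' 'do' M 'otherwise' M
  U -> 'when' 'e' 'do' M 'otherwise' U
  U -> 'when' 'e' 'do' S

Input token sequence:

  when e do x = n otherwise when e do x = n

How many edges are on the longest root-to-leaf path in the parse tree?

[S [U when e do [M x = n] otherwise [U when e do [S [M x = n]]]]]

5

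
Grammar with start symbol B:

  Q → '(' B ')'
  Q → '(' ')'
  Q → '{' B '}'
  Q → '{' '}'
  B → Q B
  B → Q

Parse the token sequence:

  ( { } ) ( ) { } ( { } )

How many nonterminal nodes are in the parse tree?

[B [Q ( [B [Q { }]] )] [B [Q ( )] [B [Q { }] [B [Q ( [B [Q { }]] )]]]]]

12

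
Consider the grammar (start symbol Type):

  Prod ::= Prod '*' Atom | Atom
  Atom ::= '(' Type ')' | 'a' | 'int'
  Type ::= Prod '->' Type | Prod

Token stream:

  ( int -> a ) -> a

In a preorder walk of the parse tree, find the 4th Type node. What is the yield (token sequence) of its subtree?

[Type [Prod [Atom ( [Type [Prod [Atom int]] -> [Type [Prod [Atom a]]]] )]] -> [Type [Prod [Atom a]]]]

a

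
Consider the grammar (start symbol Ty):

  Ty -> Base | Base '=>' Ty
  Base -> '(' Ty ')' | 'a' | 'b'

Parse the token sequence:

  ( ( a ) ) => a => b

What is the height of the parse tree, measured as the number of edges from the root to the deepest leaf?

[Ty [Base ( [Ty [Base ( [Ty [Base a]] )]] )] => [Ty [Base a] => [Ty [Base b]]]]

6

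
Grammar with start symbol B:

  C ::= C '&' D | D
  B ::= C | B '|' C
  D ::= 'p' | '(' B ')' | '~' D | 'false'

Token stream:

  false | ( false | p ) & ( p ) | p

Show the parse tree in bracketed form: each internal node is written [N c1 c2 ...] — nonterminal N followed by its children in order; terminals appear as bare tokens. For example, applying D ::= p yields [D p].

[B [B [B [C [D false]]] | [C [C [D ( [B [B [C [D false]]] | [C [D p]]] )]] & [D ( [B [C [D p]]] )]]] | [C [D p]]]

B
B | C
B | C | C
C | C | C
D | C | C
false | C | C
false | C & D | C
false | D & D | C
false | ( B ) & D | C
false | ( B | C ) & D | C
false | ( C | C ) & D | C
false | ( D | C ) & D | C
false | ( false | C ) & D | C
false | ( false | D ) & D | C
false | ( false | p ) & D | C
false | ( false | p ) & ( B ) | C
false | ( false | p ) & ( C ) | C
false | ( false | p ) & ( D ) | C
false | ( false | p ) & ( p ) | C
false | ( false | p ) & ( p ) | D
false | ( false | p ) & ( p ) | p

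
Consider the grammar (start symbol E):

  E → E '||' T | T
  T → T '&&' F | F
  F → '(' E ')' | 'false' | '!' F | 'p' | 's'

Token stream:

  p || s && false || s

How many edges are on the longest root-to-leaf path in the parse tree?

5

[E [E [E [T [F p]]] || [T [T [F s]] && [F false]]] || [T [F s]]]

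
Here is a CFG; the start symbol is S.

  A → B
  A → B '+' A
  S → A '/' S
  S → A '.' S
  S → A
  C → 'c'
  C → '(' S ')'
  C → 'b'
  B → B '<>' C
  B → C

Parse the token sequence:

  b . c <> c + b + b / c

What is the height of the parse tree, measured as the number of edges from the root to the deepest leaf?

7

[S [A [B [C b]]] . [S [A [B [B [C c]] <> [C c]] + [A [B [C b]] + [A [B [C b]]]]] / [S [A [B [C c]]]]]]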